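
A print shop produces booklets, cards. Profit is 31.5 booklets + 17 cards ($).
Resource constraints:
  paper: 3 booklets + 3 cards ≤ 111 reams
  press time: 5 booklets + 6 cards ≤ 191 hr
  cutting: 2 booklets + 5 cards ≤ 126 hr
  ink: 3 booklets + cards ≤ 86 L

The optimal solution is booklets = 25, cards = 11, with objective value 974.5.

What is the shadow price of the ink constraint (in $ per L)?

Check each constraint at x*: paper 108/111 (slack 3); press time 191/191 (tight); cutting 105/126 (slack 21); ink 86/86 (tight).
Slack constraints have shadow price 0 (complementary slackness).
The binding rows give the dual system: 5·y_press time + 3·y_ink = 31.5 and 6·y_press time + 1·y_ink = 17.
This yields shadow prices y_press time = 1.5, y_ink = 8.
Shadow price of ink = 8.

8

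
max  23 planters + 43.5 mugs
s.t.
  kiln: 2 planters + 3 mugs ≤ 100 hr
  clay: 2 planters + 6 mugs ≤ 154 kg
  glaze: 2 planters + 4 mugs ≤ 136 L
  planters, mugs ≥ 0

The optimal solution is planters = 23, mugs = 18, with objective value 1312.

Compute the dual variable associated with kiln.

Binding: kiln and clay. Non-binding: glaze (18 unused).
Since glaze is not tight, its dual is 0.
Dual feasibility on the basic columns requires 2·y_kiln + 2·y_clay = 23, 3·y_kiln + 6·y_clay = 43.5.
Solving: y_kiln = 8.5, y_clay = 3.
Shadow price of kiln = 8.5.

8.5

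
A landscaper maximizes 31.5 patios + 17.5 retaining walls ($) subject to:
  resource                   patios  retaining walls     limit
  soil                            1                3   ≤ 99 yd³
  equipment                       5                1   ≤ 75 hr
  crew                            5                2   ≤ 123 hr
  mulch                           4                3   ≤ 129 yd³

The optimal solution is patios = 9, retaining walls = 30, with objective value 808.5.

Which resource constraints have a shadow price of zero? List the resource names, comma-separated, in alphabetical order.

crew, mulch

soil: 99/99 (binding)
equipment: 75/75 (binding)
crew: 105/123 (slack 18)
mulch: 126/129 (slack 3)
By complementary slackness, a constraint with positive slack has shadow price 0 → crew, mulch.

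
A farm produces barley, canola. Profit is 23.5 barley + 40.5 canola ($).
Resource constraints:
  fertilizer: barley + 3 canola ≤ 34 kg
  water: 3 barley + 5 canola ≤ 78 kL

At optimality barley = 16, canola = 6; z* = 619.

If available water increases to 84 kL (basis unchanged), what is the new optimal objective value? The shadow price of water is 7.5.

664

Δb = 6, so new z* = 619 + (7.5)·(6) = 619 + 45 = 664.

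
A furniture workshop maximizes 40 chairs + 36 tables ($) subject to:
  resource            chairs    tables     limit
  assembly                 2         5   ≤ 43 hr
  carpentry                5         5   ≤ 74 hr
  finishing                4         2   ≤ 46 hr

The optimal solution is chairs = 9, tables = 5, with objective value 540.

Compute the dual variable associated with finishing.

At the optimum: assembly uses 43 of 43 (binding); carpentry uses 70 of 74 (slack = 4); finishing uses 46 of 46 (binding).
By complementary slackness, y = 0 for the non-binding constraint.
The binding rows give the dual system: 2·y_assembly + 4·y_finishing = 40 and 5·y_assembly + 2·y_finishing = 36.
→ y_assembly = 4 and y_finishing = 8.
Shadow price of finishing = 8.

8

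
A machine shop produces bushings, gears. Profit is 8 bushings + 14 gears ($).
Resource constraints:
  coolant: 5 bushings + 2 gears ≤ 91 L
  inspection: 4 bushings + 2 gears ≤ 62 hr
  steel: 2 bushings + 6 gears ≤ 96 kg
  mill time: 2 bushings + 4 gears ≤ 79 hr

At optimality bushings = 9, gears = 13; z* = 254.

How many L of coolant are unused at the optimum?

coolant used = 5·9 + 2·13 = 71; slack = 91 − 71 = 20.

20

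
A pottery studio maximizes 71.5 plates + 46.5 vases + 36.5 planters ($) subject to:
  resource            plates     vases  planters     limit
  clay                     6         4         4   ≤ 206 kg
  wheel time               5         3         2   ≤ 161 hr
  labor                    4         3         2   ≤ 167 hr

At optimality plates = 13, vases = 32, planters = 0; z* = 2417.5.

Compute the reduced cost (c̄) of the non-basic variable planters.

-6.5

Binding: clay and wheel time. Non-binding: labor (19 unused).
By complementary slackness, y = 0 for the non-binding constraint.
Dual feasibility on the basic columns requires 6·y_clay + 5·y_wheel time = 71.5, 4·y_clay + 3·y_wheel time = 46.5.
This yields shadow prices y_clay = 9, y_wheel time = 3.5.
Reduced cost of planters: c₃ − yᵀa₃ = 36.5 − (9·4 + 3.5·2) = 36.5 − 43 = -6.5.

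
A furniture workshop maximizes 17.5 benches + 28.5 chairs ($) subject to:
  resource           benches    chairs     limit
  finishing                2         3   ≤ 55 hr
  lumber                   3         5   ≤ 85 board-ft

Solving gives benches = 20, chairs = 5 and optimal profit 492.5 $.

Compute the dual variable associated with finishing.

2

Both finishing and lumber are binding at x*.
From A_Bᵀ y = c: 2·y_finishing + 3·y_lumber = 17.5; 3·y_finishing + 5·y_lumber = 28.5.
This yields shadow prices y_finishing = 2, y_lumber = 4.5.
Shadow price of finishing = 2.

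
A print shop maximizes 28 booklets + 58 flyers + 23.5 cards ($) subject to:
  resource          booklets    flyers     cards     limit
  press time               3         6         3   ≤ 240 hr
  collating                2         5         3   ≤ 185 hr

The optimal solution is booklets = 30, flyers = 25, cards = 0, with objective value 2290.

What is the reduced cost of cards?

-6.5

At the optimum: press time uses 240 of 240 (binding); collating uses 185 of 185 (binding).
Dual feasibility on the basic columns requires 3·y_press time + 2·y_collating = 28, 6·y_press time + 5·y_collating = 58.
Solving: y_press time = 8, y_collating = 2.
Reduced cost of cards: c₃ − yᵀa₃ = 23.5 − (8·3 + 2·3) = 23.5 − 30 = -6.5.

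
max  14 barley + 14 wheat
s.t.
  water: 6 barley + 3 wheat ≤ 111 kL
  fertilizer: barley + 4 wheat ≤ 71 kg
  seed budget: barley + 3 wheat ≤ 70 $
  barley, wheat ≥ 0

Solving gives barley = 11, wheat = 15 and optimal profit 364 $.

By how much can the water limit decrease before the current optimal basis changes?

57.75

Binding constraints: water, fertilizer. The basis is B = [[6,3],[1,4]] with det 21.
Per unit decrease in water, x* moves by d = (-0.1905, 0.0476).
The basis stays optimal until barley reaches 0; allowable decrease = 57.75 kL.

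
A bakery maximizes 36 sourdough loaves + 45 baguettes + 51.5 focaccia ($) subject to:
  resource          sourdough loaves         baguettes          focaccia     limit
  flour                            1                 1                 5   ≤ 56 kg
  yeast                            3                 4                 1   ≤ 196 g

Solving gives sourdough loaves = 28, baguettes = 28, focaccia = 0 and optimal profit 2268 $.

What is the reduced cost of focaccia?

-2.5

Check each constraint at x*: flour 56/56 (tight); yeast 196/196 (tight).
From A_Bᵀ y = c: 1·y_flour + 3·y_yeast = 36; 1·y_flour + 4·y_yeast = 45.
Solving: y_flour = 9, y_yeast = 9.
Reduced cost of focaccia: c₃ − yᵀa₃ = 51.5 − (9·5 + 9·1) = 51.5 − 54 = -2.5.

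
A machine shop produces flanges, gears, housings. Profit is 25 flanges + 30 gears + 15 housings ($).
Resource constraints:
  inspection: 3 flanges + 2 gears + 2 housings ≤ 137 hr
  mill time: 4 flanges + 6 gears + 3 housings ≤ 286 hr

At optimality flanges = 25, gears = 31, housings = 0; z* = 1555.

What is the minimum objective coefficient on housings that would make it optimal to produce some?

Both inspection and mill time are binding at x*.
Dual feasibility on the basic columns requires 3·y_inspection + 4·y_mill time = 25, 2·y_inspection + 6·y_mill time = 30.
This yields shadow prices y_inspection = 3, y_mill time = 4.
housings enters the basis when its profit ≥ yᵀa₃ = 3·2 + 4·3 = 18.

18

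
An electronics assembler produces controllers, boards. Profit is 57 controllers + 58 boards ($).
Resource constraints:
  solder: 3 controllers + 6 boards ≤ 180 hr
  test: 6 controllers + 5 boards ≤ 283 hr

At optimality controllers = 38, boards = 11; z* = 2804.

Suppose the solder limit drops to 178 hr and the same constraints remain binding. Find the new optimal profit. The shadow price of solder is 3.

2798

Δb = -2, so new z* = 2804 + (3)·(-2) = 2804 − 6 = 2798.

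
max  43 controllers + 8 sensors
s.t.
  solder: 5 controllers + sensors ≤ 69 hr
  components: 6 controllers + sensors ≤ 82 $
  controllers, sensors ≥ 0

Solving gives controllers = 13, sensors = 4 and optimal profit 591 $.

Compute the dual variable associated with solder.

Both solder and components are binding at x*.
Dual feasibility on the basic columns requires 5·y_solder + 6·y_components = 43, 1·y_solder + 1·y_components = 8.
Solving: y_solder = 5, y_components = 3.
Shadow price of solder = 5.

5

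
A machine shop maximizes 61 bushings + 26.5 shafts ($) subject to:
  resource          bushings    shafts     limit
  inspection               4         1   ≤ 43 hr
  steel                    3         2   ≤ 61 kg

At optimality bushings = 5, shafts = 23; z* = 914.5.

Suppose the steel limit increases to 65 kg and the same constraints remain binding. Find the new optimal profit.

950.5

Check each constraint at x*: inspection 43/43 (tight); steel 61/61 (tight).
The binding rows give the dual system: 4·y_inspection + 3·y_steel = 61 and 1·y_inspection + 2·y_steel = 26.5.
→ y_inspection = 8.5 and y_steel = 9.
Δz = y_steel·Δb = 9 × (4) = 36, so new z* = 914.5 + 36 = 950.5.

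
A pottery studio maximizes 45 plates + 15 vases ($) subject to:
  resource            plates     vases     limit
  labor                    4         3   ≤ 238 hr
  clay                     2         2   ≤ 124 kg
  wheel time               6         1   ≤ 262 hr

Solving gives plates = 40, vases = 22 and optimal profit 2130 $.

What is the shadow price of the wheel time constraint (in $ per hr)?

6

Check each constraint at x*: labor 226/238 (slack 12); clay 124/124 (tight); wheel time 262/262 (tight).
Slack constraints have shadow price 0 (complementary slackness).
From A_Bᵀ y = c: 2·y_clay + 6·y_wheel time = 45; 2·y_clay + 1·y_wheel time = 15.
→ y_clay = 4.5 and y_wheel time = 6.
Shadow price of wheel time = 6.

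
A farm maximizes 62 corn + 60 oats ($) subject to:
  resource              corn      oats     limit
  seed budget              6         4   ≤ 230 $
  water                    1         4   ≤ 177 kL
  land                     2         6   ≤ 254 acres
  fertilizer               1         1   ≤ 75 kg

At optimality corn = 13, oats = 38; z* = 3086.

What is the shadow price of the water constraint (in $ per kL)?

0

At the optimum: seed budget uses 230 of 230 (binding); water uses 165 of 177 (slack = 12); land uses 254 of 254 (binding); fertilizer uses 51 of 75 (slack = 24).
Slack constraints have shadow price 0 (complementary slackness).
Dual feasibility on the basic columns requires 6·y_seed budget + 2·y_land = 62, 4·y_seed budget + 6·y_land = 60.
This yields shadow prices y_seed budget = 9, y_land = 4.
Shadow price of water = 0.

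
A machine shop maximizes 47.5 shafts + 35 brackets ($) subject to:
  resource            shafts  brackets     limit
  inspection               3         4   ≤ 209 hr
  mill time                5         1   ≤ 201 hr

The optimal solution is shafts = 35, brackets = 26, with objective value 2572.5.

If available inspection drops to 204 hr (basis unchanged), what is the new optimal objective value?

Both inspection and mill time are binding at x*.
Dual feasibility on the basic columns requires 3·y_inspection + 5·y_mill time = 47.5, 4·y_inspection + 1·y_mill time = 35.
→ y_inspection = 7.5 and y_mill time = 5.
Δz = y_inspection·Δb = 7.5 × (-5) = -37.5, so new z* = 2572.5 − 37.5 = 2535.

2535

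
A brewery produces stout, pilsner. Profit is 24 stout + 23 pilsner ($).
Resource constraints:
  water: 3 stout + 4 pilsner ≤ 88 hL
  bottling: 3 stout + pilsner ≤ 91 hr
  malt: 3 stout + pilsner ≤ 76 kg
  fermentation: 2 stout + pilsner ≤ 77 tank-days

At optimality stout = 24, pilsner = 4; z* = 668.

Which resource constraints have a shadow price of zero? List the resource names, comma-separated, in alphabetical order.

water: 88/88 (binding)
bottling: 76/91 (slack 15)
malt: 76/76 (binding)
fermentation: 52/77 (slack 25)
By complementary slackness, a constraint with positive slack has shadow price 0 → bottling, fermentation.

bottling, fermentation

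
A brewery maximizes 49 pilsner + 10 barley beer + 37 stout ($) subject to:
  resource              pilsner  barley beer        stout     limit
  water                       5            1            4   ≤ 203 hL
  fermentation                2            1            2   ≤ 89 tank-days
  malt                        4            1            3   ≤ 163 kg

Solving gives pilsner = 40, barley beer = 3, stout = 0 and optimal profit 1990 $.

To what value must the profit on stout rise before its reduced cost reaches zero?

39

Check each constraint at x*: water 203/203 (tight); fermentation 83/89 (slack 6); malt 163/163 (tight).
Since fermentation is not tight, its dual is 0.
Dual feasibility on the basic columns requires 5·y_water + 4·y_malt = 49, 1·y_water + 1·y_malt = 10.
Solving: y_water = 9, y_malt = 1.
stout enters the basis when its profit ≥ yᵀa₃ = 9·4 + 1·3 = 39.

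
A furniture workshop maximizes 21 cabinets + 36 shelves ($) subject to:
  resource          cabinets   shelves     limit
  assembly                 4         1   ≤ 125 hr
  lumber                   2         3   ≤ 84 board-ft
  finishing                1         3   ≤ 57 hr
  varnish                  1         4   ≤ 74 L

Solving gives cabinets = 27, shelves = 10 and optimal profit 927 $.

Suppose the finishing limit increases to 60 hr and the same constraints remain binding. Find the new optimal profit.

936

Check each constraint at x*: assembly 118/125 (slack 7); lumber 84/84 (tight); finishing 57/57 (tight); varnish 67/74 (slack 7).
Since assembly, varnish are not tight, their duals are 0.
The binding rows give the dual system: 2·y_lumber + 1·y_finishing = 21 and 3·y_lumber + 3·y_finishing = 36.
→ y_lumber = 9 and y_finishing = 3.
Δz = y_finishing·Δb = 3 × (3) = 9, so new z* = 927 + 9 = 936.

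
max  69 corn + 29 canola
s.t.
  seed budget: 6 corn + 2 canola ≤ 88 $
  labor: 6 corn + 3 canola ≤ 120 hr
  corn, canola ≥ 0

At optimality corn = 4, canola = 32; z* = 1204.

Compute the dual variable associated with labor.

6

At the optimum: seed budget uses 88 of 88 (binding); labor uses 120 of 120 (binding).
The binding rows give the dual system: 6·y_seed budget + 6·y_labor = 69 and 2·y_seed budget + 3·y_labor = 29.
→ y_seed budget = 5.5 and y_labor = 6.
Shadow price of labor = 6.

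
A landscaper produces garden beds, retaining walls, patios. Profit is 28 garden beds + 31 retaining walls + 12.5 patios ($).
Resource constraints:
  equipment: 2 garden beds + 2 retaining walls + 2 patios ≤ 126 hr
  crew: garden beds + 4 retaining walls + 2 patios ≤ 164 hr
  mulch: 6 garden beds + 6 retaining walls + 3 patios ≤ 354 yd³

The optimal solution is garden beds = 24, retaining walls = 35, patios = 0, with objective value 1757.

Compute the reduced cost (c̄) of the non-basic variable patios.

-3

Binding: crew and mulch. Non-binding: equipment (8 unused).
Slack constraints have shadow price 0 (complementary slackness).
The binding rows give the dual system: 1·y_crew + 6·y_mulch = 28 and 4·y_crew + 6·y_mulch = 31.
Solving: y_crew = 1, y_mulch = 4.5.
Reduced cost of patios: c₃ − yᵀa₃ = 12.5 − (1·2 + 4.5·3) = 12.5 − 15.5 = -3.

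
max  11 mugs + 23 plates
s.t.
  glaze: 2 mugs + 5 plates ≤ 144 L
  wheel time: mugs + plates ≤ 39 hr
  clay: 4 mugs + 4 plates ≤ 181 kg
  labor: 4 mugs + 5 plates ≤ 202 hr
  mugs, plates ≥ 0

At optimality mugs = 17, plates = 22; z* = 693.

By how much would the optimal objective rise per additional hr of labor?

At the optimum: glaze uses 144 of 144 (binding); wheel time uses 39 of 39 (binding); clay uses 156 of 181 (slack = 25); labor uses 178 of 202 (slack = 24).
By complementary slackness, y = 0 for the non-binding constraints.
From A_Bᵀ y = c: 2·y_glaze + 1·y_wheel time = 11; 5·y_glaze + 1·y_wheel time = 23.
Solving: y_glaze = 4, y_wheel time = 3.
Shadow price of labor = 0.

0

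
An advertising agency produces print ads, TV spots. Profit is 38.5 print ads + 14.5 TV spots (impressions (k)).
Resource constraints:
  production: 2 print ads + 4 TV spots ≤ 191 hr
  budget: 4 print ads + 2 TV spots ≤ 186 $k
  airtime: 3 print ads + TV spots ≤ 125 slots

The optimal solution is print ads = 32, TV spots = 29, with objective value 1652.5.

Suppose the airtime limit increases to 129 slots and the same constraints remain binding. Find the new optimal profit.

1690.5

Check each constraint at x*: production 180/191 (slack 11); budget 186/186 (tight); airtime 125/125 (tight).
Since production is not tight, its dual is 0.
The binding rows give the dual system: 4·y_budget + 3·y_airtime = 38.5 and 2·y_budget + 1·y_airtime = 14.5.
Solving: y_budget = 2.5, y_airtime = 9.5.
Δz = y_airtime·Δb = 9.5 × (4) = 38, so new z* = 1652.5 + 38 = 1690.5.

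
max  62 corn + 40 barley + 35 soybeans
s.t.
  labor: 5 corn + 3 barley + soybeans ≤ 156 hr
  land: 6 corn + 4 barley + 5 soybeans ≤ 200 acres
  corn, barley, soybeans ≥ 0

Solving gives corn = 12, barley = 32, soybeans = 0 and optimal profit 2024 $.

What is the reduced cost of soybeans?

-4

Both labor and land are binding at x*.
From A_Bᵀ y = c: 5·y_labor + 6·y_land = 62; 3·y_labor + 4·y_land = 40.
→ y_labor = 4 and y_land = 7.
Reduced cost of soybeans: c₃ − yᵀa₃ = 35 − (4·1 + 7·5) = 35 − 39 = -4.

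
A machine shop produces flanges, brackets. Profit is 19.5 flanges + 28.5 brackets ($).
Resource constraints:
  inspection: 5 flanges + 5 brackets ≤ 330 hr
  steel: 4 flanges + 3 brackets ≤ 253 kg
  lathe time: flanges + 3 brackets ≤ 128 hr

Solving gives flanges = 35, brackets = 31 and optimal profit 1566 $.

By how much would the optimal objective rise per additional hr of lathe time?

4.5

Check each constraint at x*: inspection 330/330 (tight); steel 233/253 (slack 20); lathe time 128/128 (tight).
By complementary slackness, y = 0 for the non-binding constraint.
The binding rows give the dual system: 5·y_inspection + 1·y_lathe time = 19.5 and 5·y_inspection + 3·y_lathe time = 28.5.
→ y_inspection = 3 and y_lathe time = 4.5.
Shadow price of lathe time = 4.5.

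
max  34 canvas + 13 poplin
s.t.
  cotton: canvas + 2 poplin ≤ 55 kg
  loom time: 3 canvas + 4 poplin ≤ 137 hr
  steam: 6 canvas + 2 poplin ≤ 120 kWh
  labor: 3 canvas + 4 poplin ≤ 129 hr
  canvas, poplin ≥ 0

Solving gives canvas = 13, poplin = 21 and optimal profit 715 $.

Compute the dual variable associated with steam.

Binding: cotton and steam. Non-binding: loom time (14 unused), labor (6 unused).
Since loom time, labor are not tight, their duals are 0.
The binding rows give the dual system: 1·y_cotton + 6·y_steam = 34 and 2·y_cotton + 2·y_steam = 13.
This yields shadow prices y_cotton = 1, y_steam = 5.5.
Shadow price of steam = 5.5.

5.5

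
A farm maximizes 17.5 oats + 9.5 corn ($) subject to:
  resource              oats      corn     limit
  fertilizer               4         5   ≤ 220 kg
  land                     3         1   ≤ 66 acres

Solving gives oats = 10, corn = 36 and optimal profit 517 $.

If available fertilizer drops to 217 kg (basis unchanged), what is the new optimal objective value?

514

At the optimum: fertilizer uses 220 of 220 (binding); land uses 66 of 66 (binding).
The binding rows give the dual system: 4·y_fertilizer + 3·y_land = 17.5 and 5·y_fertilizer + 1·y_land = 9.5.
→ y_fertilizer = 1 and y_land = 4.5.
Δz = y_fertilizer·Δb = 1 × (-3) = -3, so new z* = 517 − 3 = 514.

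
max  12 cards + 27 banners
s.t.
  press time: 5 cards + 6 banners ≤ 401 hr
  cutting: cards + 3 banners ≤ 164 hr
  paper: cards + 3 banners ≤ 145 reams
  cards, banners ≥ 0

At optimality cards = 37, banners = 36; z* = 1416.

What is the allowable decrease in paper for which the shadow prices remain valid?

64.8

Binding constraints: press time, paper. The basis is B = [[5,6],[1,3]] with det 9.
Per unit decrease in paper, x* moves by d = (0.6667, -0.5556).
The basis stays optimal until banners reaches 0; allowable decrease = 64.8 reams.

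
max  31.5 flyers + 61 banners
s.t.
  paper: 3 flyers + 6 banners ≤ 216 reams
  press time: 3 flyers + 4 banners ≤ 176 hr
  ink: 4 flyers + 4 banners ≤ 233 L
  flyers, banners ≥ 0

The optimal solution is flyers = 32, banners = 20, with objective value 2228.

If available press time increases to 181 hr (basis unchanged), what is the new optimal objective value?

2233

At the optimum: paper uses 216 of 216 (binding); press time uses 176 of 176 (binding); ink uses 208 of 233 (slack = 25).
Slack constraints have shadow price 0 (complementary slackness).
The binding rows give the dual system: 3·y_paper + 3·y_press time = 31.5 and 6·y_paper + 4·y_press time = 61.
→ y_paper = 9.5 and y_press time = 1.
Δz = y_press time·Δb = 1 × (5) = 5, so new z* = 2228 + 5 = 2233.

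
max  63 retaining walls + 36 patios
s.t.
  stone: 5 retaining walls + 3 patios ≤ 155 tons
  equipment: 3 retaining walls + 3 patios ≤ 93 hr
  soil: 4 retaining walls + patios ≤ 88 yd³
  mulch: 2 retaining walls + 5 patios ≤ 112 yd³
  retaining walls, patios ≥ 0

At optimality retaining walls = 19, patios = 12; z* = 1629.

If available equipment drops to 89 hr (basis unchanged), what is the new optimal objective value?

Check each constraint at x*: stone 131/155 (slack 24); equipment 93/93 (tight); soil 88/88 (tight); mulch 98/112 (slack 14).
Slack constraints have shadow price 0 (complementary slackness).
The binding rows give the dual system: 3·y_equipment + 4·y_soil = 63 and 3·y_equipment + 1·y_soil = 36.
Solving: y_equipment = 9, y_soil = 9.
Δz = y_equipment·Δb = 9 × (-4) = -36, so new z* = 1629 − 36 = 1593.

1593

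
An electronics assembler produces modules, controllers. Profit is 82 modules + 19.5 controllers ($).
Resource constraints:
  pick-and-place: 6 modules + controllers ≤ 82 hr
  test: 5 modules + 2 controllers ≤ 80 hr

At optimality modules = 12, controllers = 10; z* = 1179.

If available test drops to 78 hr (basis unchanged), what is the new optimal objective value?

1169

Both pick-and-place and test are binding at x*.
From A_Bᵀ y = c: 6·y_pick-and-place + 5·y_test = 82; 1·y_pick-and-place + 2·y_test = 19.5.
→ y_pick-and-place = 9.5 and y_test = 5.
Δz = y_test·Δb = 5 × (-2) = -10, so new z* = 1179 − 10 = 1169.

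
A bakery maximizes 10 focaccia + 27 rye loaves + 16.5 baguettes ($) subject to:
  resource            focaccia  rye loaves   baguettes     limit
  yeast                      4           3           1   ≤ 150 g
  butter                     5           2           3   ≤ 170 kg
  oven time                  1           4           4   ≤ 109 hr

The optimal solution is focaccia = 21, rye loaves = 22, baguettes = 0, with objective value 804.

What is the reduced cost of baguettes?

Check each constraint at x*: yeast 150/150 (tight); butter 149/170 (slack 21); oven time 109/109 (tight).
Slack constraints have shadow price 0 (complementary slackness).
Dual feasibility on the basic columns requires 4·y_yeast + 1·y_oven time = 10, 3·y_yeast + 4·y_oven time = 27.
This yields shadow prices y_yeast = 1, y_oven time = 6.
Reduced cost of baguettes: c₃ − yᵀa₃ = 16.5 − (1·1 + 6·4) = 16.5 − 25 = -8.5.

-8.5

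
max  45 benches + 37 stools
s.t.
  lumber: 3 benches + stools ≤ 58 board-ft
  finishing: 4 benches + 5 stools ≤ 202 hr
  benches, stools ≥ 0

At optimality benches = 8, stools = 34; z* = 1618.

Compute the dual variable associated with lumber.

7

Both lumber and finishing are binding at x*.
From A_Bᵀ y = c: 3·y_lumber + 4·y_finishing = 45; 1·y_lumber + 5·y_finishing = 37.
→ y_lumber = 7 and y_finishing = 6.
Shadow price of lumber = 7.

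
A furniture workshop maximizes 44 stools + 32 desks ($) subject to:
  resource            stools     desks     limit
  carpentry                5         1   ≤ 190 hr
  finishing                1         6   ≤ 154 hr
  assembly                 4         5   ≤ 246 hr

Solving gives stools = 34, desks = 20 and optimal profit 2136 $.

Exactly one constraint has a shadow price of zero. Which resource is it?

assembly

carpentry: 190/190 (binding)
finishing: 154/154 (binding)
assembly: 236/246 (slack 10)
By complementary slackness, a constraint with positive slack has shadow price 0 → assembly.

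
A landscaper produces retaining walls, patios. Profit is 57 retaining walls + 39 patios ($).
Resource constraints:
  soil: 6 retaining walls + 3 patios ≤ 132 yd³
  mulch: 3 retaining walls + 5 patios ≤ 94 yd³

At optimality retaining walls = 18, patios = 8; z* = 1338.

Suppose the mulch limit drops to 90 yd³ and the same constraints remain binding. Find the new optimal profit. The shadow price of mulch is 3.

Δb = -4, so new z* = 1338 + (3)·(-4) = 1338 − 12 = 1326.

1326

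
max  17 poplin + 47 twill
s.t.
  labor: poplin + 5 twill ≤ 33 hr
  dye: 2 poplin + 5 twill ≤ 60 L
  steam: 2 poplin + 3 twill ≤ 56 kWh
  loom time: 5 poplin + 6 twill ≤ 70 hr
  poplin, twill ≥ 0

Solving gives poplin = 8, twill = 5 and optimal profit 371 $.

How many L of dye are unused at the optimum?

dye used = 2·8 + 5·5 = 41; slack = 60 − 41 = 19.

19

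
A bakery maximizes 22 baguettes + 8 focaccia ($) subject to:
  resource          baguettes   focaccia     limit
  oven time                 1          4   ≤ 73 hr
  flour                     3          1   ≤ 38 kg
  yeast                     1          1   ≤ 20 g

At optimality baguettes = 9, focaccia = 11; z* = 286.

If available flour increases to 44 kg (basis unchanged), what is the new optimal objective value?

Binding: flour and yeast. Non-binding: oven time (20 unused).
By complementary slackness, y = 0 for the non-binding constraint.
From A_Bᵀ y = c: 3·y_flour + 1·y_yeast = 22; 1·y_flour + 1·y_yeast = 8.
Solving: y_flour = 7, y_yeast = 1.
Δz = y_flour·Δb = 7 × (6) = 42, so new z* = 286 + 42 = 328.

328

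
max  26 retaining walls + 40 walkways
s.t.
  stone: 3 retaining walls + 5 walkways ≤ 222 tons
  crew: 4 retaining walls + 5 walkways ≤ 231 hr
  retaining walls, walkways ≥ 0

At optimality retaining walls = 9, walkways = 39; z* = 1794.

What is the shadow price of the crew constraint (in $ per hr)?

2

At the optimum: stone uses 222 of 222 (binding); crew uses 231 of 231 (binding).
Dual feasibility on the basic columns requires 3·y_stone + 4·y_crew = 26, 5·y_stone + 5·y_crew = 40.
This yields shadow prices y_stone = 6, y_crew = 2.
Shadow price of crew = 2.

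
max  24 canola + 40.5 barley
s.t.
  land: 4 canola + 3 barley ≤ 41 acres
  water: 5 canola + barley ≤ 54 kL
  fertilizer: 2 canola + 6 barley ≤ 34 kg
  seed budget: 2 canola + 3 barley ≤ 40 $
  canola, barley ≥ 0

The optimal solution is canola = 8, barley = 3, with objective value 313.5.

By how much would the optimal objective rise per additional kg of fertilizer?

5

Check each constraint at x*: land 41/41 (tight); water 43/54 (slack 11); fertilizer 34/34 (tight); seed budget 25/40 (slack 15).
Slack constraints have shadow price 0 (complementary slackness).
The binding rows give the dual system: 4·y_land + 2·y_fertilizer = 24 and 3·y_land + 6·y_fertilizer = 40.5.
→ y_land = 3.5 and y_fertilizer = 5.
Shadow price of fertilizer = 5.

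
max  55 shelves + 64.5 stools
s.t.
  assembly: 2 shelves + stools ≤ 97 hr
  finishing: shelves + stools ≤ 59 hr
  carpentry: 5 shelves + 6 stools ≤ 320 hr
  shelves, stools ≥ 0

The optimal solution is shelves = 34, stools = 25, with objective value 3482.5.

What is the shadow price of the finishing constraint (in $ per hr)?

7.5

Binding: finishing and carpentry. Non-binding: assembly (4 unused).
Since assembly is not tight, its dual is 0.
Dual feasibility on the basic columns requires 1·y_finishing + 5·y_carpentry = 55, 1·y_finishing + 6·y_carpentry = 64.5.
→ y_finishing = 7.5 and y_carpentry = 9.5.
Shadow price of finishing = 7.5.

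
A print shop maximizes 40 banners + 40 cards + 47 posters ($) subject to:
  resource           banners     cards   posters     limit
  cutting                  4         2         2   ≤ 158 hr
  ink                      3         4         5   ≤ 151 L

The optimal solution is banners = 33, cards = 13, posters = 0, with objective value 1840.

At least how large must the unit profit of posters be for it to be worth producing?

Both cutting and ink are binding at x*.
Dual feasibility on the basic columns requires 4·y_cutting + 3·y_ink = 40, 2·y_cutting + 4·y_ink = 40.
This yields shadow prices y_cutting = 4, y_ink = 8.
posters enters the basis when its profit ≥ yᵀa₃ = 4·2 + 8·5 = 48.

48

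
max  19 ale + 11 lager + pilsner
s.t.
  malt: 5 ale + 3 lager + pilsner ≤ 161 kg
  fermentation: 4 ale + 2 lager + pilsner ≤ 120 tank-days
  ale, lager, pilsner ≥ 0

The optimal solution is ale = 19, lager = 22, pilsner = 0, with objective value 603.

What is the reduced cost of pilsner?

Check each constraint at x*: malt 161/161 (tight); fermentation 120/120 (tight).
Dual feasibility on the basic columns requires 5·y_malt + 4·y_fermentation = 19, 3·y_malt + 2·y_fermentation = 11.
Solving: y_malt = 3, y_fermentation = 1.
Reduced cost of pilsner: c₃ − yᵀa₃ = 1 − (3·1 + 1·1) = 1 − 4 = -3.

-3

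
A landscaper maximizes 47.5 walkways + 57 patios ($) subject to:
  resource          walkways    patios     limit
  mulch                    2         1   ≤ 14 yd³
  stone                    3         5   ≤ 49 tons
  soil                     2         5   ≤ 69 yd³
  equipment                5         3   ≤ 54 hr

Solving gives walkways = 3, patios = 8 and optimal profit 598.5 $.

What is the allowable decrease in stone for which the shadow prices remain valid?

28

Binding constraints: mulch, stone. The basis is B = [[2,1],[3,5]] with det 7.
Per unit decrease in stone, x* moves by d = (0.1429, -0.2857).
The basis stays optimal until patios reaches 0; allowable decrease = 28 tons.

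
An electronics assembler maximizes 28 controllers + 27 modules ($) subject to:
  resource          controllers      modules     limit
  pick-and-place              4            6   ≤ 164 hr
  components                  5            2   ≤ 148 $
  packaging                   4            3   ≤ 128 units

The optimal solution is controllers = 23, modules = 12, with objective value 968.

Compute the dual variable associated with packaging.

5

Binding: pick-and-place and packaging. Non-binding: components (9 unused).
Since components is not tight, its dual is 0.
The binding rows give the dual system: 4·y_pick-and-place + 4·y_packaging = 28 and 6·y_pick-and-place + 3·y_packaging = 27.
This yields shadow prices y_pick-and-place = 2, y_packaging = 5.
Shadow price of packaging = 5.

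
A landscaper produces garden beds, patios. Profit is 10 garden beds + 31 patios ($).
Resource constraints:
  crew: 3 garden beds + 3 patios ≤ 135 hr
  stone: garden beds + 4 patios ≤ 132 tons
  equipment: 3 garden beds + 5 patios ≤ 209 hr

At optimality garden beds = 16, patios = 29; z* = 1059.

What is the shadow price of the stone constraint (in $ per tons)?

7

At the optimum: crew uses 135 of 135 (binding); stone uses 132 of 132 (binding); equipment uses 193 of 209 (slack = 16).
Slack constraints have shadow price 0 (complementary slackness).
From A_Bᵀ y = c: 3·y_crew + 1·y_stone = 10; 3·y_crew + 4·y_stone = 31.
This yields shadow prices y_crew = 1, y_stone = 7.
Shadow price of stone = 7.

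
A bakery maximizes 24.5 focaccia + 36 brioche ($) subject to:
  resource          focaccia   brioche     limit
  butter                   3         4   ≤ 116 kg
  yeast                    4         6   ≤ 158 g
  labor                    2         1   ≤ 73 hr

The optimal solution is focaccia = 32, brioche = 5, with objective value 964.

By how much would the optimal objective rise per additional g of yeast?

5

Binding: butter and yeast. Non-binding: labor (4 unused).
Slack constraints have shadow price 0 (complementary slackness).
Dual feasibility on the basic columns requires 3·y_butter + 4·y_yeast = 24.5, 4·y_butter + 6·y_yeast = 36.
Solving: y_butter = 1.5, y_yeast = 5.
Shadow price of yeast = 5.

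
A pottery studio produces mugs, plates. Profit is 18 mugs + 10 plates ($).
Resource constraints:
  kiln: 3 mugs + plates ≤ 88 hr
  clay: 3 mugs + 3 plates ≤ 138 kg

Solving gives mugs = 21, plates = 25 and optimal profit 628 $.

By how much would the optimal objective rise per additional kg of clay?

Both kiln and clay are binding at x*.
Dual feasibility on the basic columns requires 3·y_kiln + 3·y_clay = 18, 1·y_kiln + 3·y_clay = 10.
Solving: y_kiln = 4, y_clay = 2.
Shadow price of clay = 2.

2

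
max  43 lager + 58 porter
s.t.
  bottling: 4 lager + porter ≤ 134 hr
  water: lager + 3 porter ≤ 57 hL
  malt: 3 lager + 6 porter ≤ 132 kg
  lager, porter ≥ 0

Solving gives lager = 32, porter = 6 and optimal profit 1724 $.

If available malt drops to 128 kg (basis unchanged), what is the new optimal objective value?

At the optimum: bottling uses 134 of 134 (binding); water uses 50 of 57 (slack = 7); malt uses 132 of 132 (binding).
Since water is not tight, its dual is 0.
From A_Bᵀ y = c: 4·y_bottling + 3·y_malt = 43; 1·y_bottling + 6·y_malt = 58.
→ y_bottling = 4 and y_malt = 9.
Δz = y_malt·Δb = 9 × (-4) = -36, so new z* = 1724 − 36 = 1688.

1688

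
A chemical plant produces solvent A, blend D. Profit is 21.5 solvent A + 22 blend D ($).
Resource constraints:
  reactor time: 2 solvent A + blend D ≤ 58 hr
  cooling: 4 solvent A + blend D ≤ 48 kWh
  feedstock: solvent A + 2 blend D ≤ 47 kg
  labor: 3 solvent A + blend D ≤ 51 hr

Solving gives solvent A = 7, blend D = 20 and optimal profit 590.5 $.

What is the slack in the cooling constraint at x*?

0

cooling used = 4·7 + 1·20 = 48; slack = 48 − 48 = 0.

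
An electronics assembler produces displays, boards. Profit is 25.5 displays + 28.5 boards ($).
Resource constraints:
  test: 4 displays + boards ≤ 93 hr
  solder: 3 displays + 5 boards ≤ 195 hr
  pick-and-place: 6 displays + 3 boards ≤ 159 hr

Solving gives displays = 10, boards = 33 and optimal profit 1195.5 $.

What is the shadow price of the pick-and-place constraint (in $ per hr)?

Binding: solder and pick-and-place. Non-binding: test (20 unused).
Since test is not tight, its dual is 0.
Dual feasibility on the basic columns requires 3·y_solder + 6·y_pick-and-place = 25.5, 5·y_solder + 3·y_pick-and-place = 28.5.
This yields shadow prices y_solder = 4.5, y_pick-and-place = 2.
Shadow price of pick-and-place = 2.

2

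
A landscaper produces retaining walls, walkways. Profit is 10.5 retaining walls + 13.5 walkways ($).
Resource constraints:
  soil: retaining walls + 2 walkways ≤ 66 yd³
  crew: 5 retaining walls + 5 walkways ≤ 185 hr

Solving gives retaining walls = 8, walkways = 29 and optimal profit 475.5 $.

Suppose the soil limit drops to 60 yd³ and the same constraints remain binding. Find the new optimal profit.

457.5

Both soil and crew are binding at x*.
From A_Bᵀ y = c: 1·y_soil + 5·y_crew = 10.5; 2·y_soil + 5·y_crew = 13.5.
→ y_soil = 3 and y_crew = 1.5.
Δz = y_soil·Δb = 3 × (-6) = -18, so new z* = 475.5 − 18 = 457.5.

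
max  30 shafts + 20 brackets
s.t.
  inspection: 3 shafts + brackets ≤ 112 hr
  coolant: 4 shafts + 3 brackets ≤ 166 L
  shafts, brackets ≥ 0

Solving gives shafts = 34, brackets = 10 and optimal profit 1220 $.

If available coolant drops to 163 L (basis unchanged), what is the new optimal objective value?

1202

At the optimum: inspection uses 112 of 112 (binding); coolant uses 166 of 166 (binding).
The binding rows give the dual system: 3·y_inspection + 4·y_coolant = 30 and 1·y_inspection + 3·y_coolant = 20.
This yields shadow prices y_inspection = 2, y_coolant = 6.
Δz = y_coolant·Δb = 6 × (-3) = -18, so new z* = 1220 − 18 = 1202.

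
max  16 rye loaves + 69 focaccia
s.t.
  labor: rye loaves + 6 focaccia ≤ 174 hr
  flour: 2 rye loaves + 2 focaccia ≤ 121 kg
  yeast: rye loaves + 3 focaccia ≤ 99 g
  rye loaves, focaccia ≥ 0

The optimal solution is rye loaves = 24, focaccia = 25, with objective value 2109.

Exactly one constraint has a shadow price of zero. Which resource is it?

flour

labor: 174/174 (binding)
flour: 98/121 (slack 23)
yeast: 99/99 (binding)
By complementary slackness, a constraint with positive slack has shadow price 0 → flour.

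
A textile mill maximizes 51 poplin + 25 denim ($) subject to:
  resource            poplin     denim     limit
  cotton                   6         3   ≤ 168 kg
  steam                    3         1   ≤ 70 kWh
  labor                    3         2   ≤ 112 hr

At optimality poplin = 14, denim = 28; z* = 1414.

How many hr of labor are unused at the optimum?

14

labor used = 3·14 + 2·28 = 98; slack = 112 − 98 = 14.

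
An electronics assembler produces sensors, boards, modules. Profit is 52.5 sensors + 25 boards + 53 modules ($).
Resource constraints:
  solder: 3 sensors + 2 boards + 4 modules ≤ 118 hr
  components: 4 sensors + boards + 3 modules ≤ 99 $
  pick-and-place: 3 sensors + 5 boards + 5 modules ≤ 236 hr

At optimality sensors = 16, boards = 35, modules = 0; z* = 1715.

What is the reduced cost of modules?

At the optimum: solder uses 118 of 118 (binding); components uses 99 of 99 (binding); pick-and-place uses 223 of 236 (slack = 13).
Slack constraints have shadow price 0 (complementary slackness).
The binding rows give the dual system: 3·y_solder + 4·y_components = 52.5 and 2·y_solder + 1·y_components = 25.
This yields shadow prices y_solder = 9.5, y_components = 6.
Reduced cost of modules: c₃ − yᵀa₃ = 53 − (9.5·4 + 6·3) = 53 − 56 = -3.

-3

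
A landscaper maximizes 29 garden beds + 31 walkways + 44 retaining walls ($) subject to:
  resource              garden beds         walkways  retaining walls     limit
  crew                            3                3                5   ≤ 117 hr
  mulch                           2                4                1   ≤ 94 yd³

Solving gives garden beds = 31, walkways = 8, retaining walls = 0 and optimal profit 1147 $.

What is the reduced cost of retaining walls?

Check each constraint at x*: crew 117/117 (tight); mulch 94/94 (tight).
Dual feasibility on the basic columns requires 3·y_crew + 2·y_mulch = 29, 3·y_crew + 4·y_mulch = 31.
Solving: y_crew = 9, y_mulch = 1.
Reduced cost of retaining walls: c₃ − yᵀa₃ = 44 − (9·5 + 1·1) = 44 − 46 = -2.

-2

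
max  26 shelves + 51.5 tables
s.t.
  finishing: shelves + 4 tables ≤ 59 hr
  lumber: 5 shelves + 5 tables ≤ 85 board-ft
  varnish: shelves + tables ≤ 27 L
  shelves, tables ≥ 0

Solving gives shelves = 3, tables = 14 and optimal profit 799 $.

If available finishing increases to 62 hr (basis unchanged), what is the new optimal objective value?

Binding: finishing and lumber. Non-binding: varnish (10 unused).
Since varnish is not tight, its dual is 0.
The binding rows give the dual system: 1·y_finishing + 5·y_lumber = 26 and 4·y_finishing + 5·y_lumber = 51.5.
→ y_finishing = 8.5 and y_lumber = 3.5.
Δz = y_finishing·Δb = 8.5 × (3) = 25.5, so new z* = 799 + 25.5 = 824.5.

824.5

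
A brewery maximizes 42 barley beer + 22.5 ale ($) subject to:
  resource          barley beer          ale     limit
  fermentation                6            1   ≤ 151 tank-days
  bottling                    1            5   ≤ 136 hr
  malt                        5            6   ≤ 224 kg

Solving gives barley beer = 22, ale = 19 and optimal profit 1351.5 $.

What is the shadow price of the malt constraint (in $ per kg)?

Binding: fermentation and malt. Non-binding: bottling (19 unused).
Slack constraints have shadow price 0 (complementary slackness).
From A_Bᵀ y = c: 6·y_fermentation + 5·y_malt = 42; 1·y_fermentation + 6·y_malt = 22.5.
This yields shadow prices y_fermentation = 4.5, y_malt = 3.
Shadow price of malt = 3.

3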